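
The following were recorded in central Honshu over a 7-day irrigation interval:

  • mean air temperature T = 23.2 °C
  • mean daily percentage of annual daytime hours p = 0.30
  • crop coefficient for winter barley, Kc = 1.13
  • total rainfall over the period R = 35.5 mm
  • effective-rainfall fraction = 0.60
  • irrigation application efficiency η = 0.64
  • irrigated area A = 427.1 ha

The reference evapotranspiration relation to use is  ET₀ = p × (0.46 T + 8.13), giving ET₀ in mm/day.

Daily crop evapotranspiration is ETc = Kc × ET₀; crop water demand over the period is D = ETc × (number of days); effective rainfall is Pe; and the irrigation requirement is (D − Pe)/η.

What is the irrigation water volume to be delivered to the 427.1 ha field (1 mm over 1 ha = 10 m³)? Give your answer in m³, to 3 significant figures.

156000 m³

ET₀ = 0.30 × (0.46 × 23.2 + 8.13) = 0.30 × 18.802 = 5.6406 mm/d
ETc = Kc × ET₀ = 1.13 × 5.6406 = 6.3739 mm/d
Crop demand D = ETc × 7 d = 6.3739 × 7 = 44.617 mm
Pe = 0.60 × 35.5 = 21.300 mm
D − Pe = 44.617 − 21.300 = 23.317 mm
Gross irrigation = 23.317 / 0.64 = 36.433 mm
Volume = 36.433 mm × 427.1 ha × 10 = 155605.3 m³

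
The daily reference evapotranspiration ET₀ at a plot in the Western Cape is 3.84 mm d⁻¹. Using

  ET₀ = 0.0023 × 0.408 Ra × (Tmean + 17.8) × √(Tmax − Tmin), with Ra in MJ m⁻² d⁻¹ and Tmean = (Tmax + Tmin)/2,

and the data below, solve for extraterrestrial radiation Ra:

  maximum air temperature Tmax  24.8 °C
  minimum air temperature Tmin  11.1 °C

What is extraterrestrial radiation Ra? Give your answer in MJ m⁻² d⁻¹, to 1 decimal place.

30.9 MJ m⁻² d⁻¹

Tmean = (24.8+11.1)/2 = 17.95 °C; ΔT = 13.7
Ra = ET₀ / [0.0023 × 0.408 × (Tmean+17.8) × √ΔT]
   = 3.84 / (0.0023 × 0.408 × 35.75 × 3.7014) = 30.924 MJ m⁻² d⁻¹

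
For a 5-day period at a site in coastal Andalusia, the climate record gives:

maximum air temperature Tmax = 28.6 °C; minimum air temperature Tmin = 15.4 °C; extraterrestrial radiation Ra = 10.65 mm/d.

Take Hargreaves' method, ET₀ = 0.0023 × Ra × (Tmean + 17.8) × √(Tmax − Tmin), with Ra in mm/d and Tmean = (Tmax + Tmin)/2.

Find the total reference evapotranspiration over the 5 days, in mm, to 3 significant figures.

Tmean = (28.6 + 15.4)/2 = 22.00 °C
ET₀ = 0.0023 × 10.65 × (22.00 + 17.8) × √13.2 = 0.0023 × 10.65 × 39.80 × 3.6332 = 3.5420 mm/d
Over 5 days: 3.5420 × 5 = 17.710 mm

17.7 mm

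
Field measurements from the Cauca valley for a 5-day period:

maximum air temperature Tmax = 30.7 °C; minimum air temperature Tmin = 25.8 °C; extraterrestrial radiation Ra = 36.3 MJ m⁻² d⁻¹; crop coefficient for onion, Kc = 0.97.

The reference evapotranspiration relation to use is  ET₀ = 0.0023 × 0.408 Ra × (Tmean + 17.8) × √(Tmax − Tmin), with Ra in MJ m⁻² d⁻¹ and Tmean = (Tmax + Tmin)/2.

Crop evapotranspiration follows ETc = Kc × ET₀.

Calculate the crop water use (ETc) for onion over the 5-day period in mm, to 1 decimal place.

16.8 mm

Tmean = (30.7 + 25.8)/2 = 28.25 °C
0.408 Ra = 0.408 × 36.3 = 14.8104 mm/d equivalent
ET₀ = 0.0023 × 14.8104 × (28.25 + 17.8) × √4.9 = 0.0023 × 14.8104 × 46.05 × 2.2136 = 3.4723 mm/d
ETc = Kc × ET₀ = 0.97 × 3.4723 = 3.3681 mm/d
Over 5 days: 3.3681 × 5 = 16.841 mm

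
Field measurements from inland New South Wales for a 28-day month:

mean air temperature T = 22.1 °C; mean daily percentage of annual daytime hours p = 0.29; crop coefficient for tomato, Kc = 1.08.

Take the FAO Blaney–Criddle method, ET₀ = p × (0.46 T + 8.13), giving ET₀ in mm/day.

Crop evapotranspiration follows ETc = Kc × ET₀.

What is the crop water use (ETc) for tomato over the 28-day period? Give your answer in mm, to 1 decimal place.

160.4 mm

ET₀ = 0.29 × (0.46 × 22.1 + 8.13) = 0.29 × 18.296 = 5.3058 mm/d
ETc = Kc × ET₀ = 1.08 × 5.3058 = 5.7303 mm/d
Over 28 days: 5.7303 × 28 = 160.448 mm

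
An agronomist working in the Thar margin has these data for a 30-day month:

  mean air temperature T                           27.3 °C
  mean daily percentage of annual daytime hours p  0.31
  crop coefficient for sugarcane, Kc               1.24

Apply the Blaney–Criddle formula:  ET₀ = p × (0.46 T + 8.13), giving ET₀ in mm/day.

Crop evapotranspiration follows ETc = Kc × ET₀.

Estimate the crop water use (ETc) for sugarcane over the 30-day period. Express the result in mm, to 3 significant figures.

239 mm

ET₀ = 0.31 × (0.46 × 27.3 + 8.13) = 0.31 × 20.688 = 6.4133 mm/d
ETc = Kc × ET₀ = 1.24 × 6.4133 = 7.9525 mm/d
Over 30 days: 7.9525 × 30 = 238.575 mm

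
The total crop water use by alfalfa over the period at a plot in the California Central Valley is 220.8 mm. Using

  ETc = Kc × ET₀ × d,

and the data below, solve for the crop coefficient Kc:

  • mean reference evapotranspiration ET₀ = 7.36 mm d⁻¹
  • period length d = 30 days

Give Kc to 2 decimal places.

ETc = Kc × ET₀ × d  ⇒  Kc = ETc / (ET₀ × d)
Kc = 220.8 / (7.36 × 30) = 220.8 / 220.80 = 1.0000

1.00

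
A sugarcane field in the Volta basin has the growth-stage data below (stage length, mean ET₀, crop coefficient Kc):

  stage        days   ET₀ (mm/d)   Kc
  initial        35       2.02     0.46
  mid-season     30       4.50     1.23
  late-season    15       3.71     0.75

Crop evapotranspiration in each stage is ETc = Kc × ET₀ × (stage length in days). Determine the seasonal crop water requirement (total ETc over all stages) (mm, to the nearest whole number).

initial: 0.46 × 2.02 × 35 = 32.52 mm
mid-season: 1.23 × 4.50 × 30 = 166.05 mm
late-season: 0.75 × 3.71 × 15 = 41.74 mm
Seasonal total = 240.31 mm

240 mm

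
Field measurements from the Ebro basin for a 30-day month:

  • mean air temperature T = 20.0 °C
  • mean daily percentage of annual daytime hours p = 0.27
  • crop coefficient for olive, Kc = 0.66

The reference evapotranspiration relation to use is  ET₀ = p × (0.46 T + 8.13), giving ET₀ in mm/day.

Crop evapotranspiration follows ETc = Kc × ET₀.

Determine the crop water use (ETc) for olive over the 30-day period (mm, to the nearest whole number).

ET₀ = 0.27 × (0.46 × 20.0 + 8.13) = 0.27 × 17.330 = 4.6791 mm/d
ETc = Kc × ET₀ = 0.66 × 4.6791 = 3.0882 mm/d
Over 30 days: 3.0882 × 30 = 92.646 mm

93 mm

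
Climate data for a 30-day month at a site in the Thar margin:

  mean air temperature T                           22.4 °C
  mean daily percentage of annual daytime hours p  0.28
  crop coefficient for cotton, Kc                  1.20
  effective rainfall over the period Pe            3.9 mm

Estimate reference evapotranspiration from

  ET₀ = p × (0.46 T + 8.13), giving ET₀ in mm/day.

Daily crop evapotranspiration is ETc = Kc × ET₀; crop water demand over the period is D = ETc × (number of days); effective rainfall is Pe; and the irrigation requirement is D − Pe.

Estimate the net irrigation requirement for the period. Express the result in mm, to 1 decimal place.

181.9 mm

ET₀ = 0.28 × (0.46 × 22.4 + 8.13) = 0.28 × 18.434 = 5.1615 mm/d
ETc = Kc × ET₀ = 1.20 × 5.1615 = 6.1938 mm/d
Crop demand D = ETc × 30 d = 6.1938 × 30 = 185.814 mm
D − Pe = 185.814 − 3.9 = 181.914 mm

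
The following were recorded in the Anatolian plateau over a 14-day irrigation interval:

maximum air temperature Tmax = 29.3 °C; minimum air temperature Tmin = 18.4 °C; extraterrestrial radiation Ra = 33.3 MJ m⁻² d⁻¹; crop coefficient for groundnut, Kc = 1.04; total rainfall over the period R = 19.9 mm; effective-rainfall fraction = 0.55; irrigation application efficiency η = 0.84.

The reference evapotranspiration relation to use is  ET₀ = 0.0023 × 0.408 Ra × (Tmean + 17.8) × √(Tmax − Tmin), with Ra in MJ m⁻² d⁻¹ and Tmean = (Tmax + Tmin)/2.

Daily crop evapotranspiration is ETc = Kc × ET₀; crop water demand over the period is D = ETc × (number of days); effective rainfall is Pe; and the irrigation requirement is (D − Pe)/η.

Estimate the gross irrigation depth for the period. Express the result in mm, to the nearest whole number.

Tmean = (29.3 + 18.4)/2 = 23.85 °C
0.408 Ra = 0.408 × 33.3 = 13.5864 mm/d equivalent
ET₀ = 0.0023 × 13.5864 × (23.85 + 17.8) × √10.9 = 0.0023 × 13.5864 × 41.65 × 3.3015 = 4.2969 mm/d
ETc = Kc × ET₀ = 1.04 × 4.2969 = 4.4688 mm/d
Crop demand D = ETc × 14 d = 4.4688 × 14 = 62.563 mm
Pe = 0.55 × 19.9 = 10.945 mm
D − Pe = 62.563 − 10.945 = 51.618 mm
Gross irrigation = 51.618 / 0.84 = 61.450 mm

61 mm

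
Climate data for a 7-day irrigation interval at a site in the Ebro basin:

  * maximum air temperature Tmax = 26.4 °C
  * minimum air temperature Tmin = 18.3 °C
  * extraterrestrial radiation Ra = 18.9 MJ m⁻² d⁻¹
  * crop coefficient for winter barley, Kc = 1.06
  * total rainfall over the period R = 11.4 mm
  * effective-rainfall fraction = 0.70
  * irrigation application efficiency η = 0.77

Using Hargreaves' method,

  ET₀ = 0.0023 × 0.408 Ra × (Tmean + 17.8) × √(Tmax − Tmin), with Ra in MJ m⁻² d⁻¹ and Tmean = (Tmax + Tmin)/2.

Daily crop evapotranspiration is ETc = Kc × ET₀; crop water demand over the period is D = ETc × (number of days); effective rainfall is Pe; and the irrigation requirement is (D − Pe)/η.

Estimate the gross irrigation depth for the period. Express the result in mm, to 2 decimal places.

9.17 mm

Tmean = (26.4 + 18.3)/2 = 22.35 °C
0.408 Ra = 0.408 × 18.9 = 7.7112 mm/d equivalent
ET₀ = 0.0023 × 7.7112 × (22.35 + 17.8) × √8.1 = 0.0023 × 7.7112 × 40.15 × 2.8460 = 2.0266 mm/d
ETc = Kc × ET₀ = 1.06 × 2.0266 = 2.1482 mm/d
Crop demand D = ETc × 7 d = 2.1482 × 7 = 15.037 mm
Pe = 0.70 × 11.4 = 7.980 mm
D − Pe = 15.037 − 7.980 = 7.057 mm
Gross irrigation = 7.057 / 0.77 = 9.165 mm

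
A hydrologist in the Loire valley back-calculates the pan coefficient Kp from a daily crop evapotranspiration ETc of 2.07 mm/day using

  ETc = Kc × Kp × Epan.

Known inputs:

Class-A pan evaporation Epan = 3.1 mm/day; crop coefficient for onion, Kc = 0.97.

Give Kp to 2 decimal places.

ETc = Kc × Kp × Epan  ⇒  Kp = ETc / (Kc × Epan)
Kp = 2.07 / (0.97 × 3.1) = 2.07 / 3.007 = 0.6884

0.69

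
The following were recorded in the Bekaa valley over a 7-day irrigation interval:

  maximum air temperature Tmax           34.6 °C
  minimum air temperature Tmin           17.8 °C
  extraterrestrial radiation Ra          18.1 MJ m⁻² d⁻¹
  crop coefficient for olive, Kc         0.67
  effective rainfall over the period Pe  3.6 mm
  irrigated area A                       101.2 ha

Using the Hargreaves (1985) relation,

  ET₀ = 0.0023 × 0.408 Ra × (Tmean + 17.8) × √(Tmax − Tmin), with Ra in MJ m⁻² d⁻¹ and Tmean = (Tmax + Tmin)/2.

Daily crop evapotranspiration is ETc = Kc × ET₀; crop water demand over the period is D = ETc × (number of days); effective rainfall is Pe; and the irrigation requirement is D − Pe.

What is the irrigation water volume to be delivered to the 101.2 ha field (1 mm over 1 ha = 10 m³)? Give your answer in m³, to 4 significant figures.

10900 m³

Tmean = (34.6 + 17.8)/2 = 26.20 °C
0.408 Ra = 0.408 × 18.1 = 7.3848 mm/d equivalent
ET₀ = 0.0023 × 7.3848 × (26.20 + 17.8) × √16.8 = 0.0023 × 7.3848 × 44.00 × 4.0988 = 3.0632 mm/d
ETc = Kc × ET₀ = 0.67 × 3.0632 = 2.0523 mm/d
Crop demand D = ETc × 7 d = 2.0523 × 7 = 14.366 mm
D − Pe = 14.366 − 3.6 = 10.766 mm
Volume = 10.766 mm × 101.2 ha × 10 = 10895.2 m³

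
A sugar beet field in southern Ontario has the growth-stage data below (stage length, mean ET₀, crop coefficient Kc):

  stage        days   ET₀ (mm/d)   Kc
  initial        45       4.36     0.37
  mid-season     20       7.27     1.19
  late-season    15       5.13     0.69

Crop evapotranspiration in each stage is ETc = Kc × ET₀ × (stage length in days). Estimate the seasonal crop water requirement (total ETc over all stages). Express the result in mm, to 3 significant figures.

299 mm

initial: 0.37 × 4.36 × 45 = 72.59 mm
mid-season: 1.19 × 7.27 × 20 = 173.03 mm
late-season: 0.69 × 5.13 × 15 = 53.10 mm
Seasonal total = 298.72 mm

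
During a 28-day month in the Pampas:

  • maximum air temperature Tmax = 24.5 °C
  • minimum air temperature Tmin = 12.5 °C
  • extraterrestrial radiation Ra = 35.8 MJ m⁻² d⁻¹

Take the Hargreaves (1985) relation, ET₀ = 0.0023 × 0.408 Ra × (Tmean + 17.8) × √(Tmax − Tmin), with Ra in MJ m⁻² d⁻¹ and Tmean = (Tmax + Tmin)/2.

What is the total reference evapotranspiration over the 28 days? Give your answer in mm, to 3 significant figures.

118 mm

Tmean = (24.5 + 12.5)/2 = 18.50 °C
0.408 Ra = 0.408 × 35.8 = 14.6064 mm/d equivalent
ET₀ = 0.0023 × 14.6064 × (18.50 + 17.8) × √12.0 = 0.0023 × 14.6064 × 36.30 × 3.4641 = 4.2244 mm/d
Over 28 days: 4.2244 × 28 = 118.283 mm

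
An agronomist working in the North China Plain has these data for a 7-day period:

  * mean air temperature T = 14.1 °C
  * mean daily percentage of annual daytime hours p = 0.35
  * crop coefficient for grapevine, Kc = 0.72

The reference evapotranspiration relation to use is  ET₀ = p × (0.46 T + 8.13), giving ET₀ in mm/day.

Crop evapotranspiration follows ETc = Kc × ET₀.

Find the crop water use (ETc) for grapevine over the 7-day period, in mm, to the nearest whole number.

ET₀ = 0.35 × (0.46 × 14.1 + 8.13) = 0.35 × 14.616 = 5.1156 mm/d
ETc = Kc × ET₀ = 0.72 × 5.1156 = 3.6832 mm/d
Over 7 days: 3.6832 × 7 = 25.782 mm

26 mm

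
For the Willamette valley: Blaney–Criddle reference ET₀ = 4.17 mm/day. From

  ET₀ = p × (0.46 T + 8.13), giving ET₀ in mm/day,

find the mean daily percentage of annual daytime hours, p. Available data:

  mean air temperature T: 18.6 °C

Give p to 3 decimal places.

p = ET₀ / (0.46 T + 8.13) = 4.17 / (0.46 × 18.6 + 8.13) = 4.17 / 16.686 = 0.2499

0.250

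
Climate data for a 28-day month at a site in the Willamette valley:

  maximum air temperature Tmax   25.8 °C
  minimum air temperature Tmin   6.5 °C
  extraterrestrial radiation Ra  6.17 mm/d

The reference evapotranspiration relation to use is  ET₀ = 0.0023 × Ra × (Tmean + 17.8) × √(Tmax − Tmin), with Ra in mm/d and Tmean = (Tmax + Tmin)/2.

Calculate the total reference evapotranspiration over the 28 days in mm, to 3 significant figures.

59.3 mm

Tmean = (25.8 + 6.5)/2 = 16.15 °C
ET₀ = 0.0023 × 6.17 × (16.15 + 17.8) × √19.3 = 0.0023 × 6.17 × 33.95 × 4.3932 = 2.1166 mm/d
Over 28 days: 2.1166 × 28 = 59.265 mm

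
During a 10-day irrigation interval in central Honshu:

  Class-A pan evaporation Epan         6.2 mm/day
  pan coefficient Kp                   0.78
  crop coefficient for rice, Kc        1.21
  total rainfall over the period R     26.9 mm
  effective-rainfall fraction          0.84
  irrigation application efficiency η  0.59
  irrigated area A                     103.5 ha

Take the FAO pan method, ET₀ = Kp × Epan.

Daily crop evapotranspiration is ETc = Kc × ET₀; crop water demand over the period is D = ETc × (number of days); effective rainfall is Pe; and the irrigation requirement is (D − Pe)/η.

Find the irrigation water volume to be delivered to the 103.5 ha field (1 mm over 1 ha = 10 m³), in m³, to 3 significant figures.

ET₀ = 0.78 × 6.2 = 4.8360 mm/d
ETc = Kc × ET₀ = 1.21 × 4.8360 = 5.8516 mm/d
Crop demand D = ETc × 10 d = 5.8516 × 10 = 58.516 mm
Pe = 0.84 × 26.9 = 22.596 mm
D − Pe = 58.516 − 22.596 = 35.920 mm
Gross irrigation = 35.920 / 0.59 = 60.881 mm
Volume = 60.881 mm × 103.5 ha × 10 = 63011.8 m³

63000 m³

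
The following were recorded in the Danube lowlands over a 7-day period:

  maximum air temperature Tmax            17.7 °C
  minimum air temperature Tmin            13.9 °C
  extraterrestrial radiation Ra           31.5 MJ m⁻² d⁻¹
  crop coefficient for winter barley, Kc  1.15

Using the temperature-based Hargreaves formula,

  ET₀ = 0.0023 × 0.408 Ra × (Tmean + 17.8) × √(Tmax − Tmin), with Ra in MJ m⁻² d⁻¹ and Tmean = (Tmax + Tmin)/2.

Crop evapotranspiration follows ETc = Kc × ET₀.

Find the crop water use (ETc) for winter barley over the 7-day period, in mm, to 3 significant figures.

Tmean = (17.7 + 13.9)/2 = 15.80 °C
0.408 Ra = 0.408 × 31.5 = 12.8520 mm/d equivalent
ET₀ = 0.0023 × 12.8520 × (15.80 + 17.8) × √3.8 = 0.0023 × 12.8520 × 33.60 × 1.9494 = 1.9361 mm/d
ETc = Kc × ET₀ = 1.15 × 1.9361 = 2.2265 mm/d
Over 7 days: 2.2265 × 7 = 15.586 mm

15.6 mm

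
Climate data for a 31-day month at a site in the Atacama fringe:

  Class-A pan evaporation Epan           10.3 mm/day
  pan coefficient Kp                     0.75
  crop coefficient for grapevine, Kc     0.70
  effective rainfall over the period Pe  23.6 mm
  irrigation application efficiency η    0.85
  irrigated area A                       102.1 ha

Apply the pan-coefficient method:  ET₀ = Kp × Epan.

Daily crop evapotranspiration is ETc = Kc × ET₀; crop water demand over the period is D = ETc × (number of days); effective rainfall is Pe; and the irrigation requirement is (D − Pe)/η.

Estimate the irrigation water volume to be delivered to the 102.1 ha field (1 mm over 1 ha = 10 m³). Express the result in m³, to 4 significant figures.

173000 m³

ET₀ = 0.75 × 10.3 = 7.7250 mm/d
ETc = Kc × ET₀ = 0.70 × 7.7250 = 5.4075 mm/d
Crop demand D = ETc × 31 d = 5.4075 × 31 = 167.633 mm
D − Pe = 167.633 − 23.6 = 144.033 mm
Gross irrigation = 144.033 / 0.85 = 169.451 mm
Volume = 169.451 mm × 102.1 ha × 10 = 173009.5 m³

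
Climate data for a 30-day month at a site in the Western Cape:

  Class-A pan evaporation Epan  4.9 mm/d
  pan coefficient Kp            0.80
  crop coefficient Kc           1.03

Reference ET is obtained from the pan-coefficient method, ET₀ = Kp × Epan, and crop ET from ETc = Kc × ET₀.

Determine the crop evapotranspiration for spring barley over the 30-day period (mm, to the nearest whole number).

121 mm

ET₀ = 0.80 × 4.9 = 3.9200 mm/d
ETc = Kc × ET₀ = 1.03 × 3.9200 = 4.0376 mm/d
Over 30 days: 4.0376 × 30 = 121.128 mm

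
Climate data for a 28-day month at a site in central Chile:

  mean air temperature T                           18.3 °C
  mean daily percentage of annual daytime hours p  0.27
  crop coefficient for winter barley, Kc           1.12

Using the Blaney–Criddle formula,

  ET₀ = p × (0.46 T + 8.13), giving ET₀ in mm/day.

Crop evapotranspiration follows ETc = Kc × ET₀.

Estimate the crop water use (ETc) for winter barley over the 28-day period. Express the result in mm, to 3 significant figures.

ET₀ = 0.27 × (0.46 × 18.3 + 8.13) = 0.27 × 16.548 = 4.4680 mm/d
ETc = Kc × ET₀ = 1.12 × 4.4680 = 5.0042 mm/d
Over 28 days: 5.0042 × 28 = 140.118 mm

140 mm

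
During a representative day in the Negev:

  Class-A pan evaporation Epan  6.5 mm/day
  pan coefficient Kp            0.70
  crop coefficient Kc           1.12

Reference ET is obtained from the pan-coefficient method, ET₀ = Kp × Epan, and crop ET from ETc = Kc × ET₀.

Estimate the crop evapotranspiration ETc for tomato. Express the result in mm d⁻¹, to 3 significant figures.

ET₀ = 0.70 × 6.5 = 4.5500 mm/d
ETc = Kc × ET₀ = 1.12 × 4.5500 = 5.0960 mm/d

5.10 mm d⁻¹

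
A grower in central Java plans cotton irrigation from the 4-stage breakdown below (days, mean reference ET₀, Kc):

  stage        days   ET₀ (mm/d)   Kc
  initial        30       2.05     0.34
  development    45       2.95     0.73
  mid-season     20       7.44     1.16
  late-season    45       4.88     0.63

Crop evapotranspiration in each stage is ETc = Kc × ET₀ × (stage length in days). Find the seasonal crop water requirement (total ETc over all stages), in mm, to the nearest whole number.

429 mm

initial: 0.34 × 2.05 × 30 = 20.91 mm
development: 0.73 × 2.95 × 45 = 96.91 mm
mid-season: 1.16 × 7.44 × 20 = 172.61 mm
late-season: 0.63 × 4.88 × 45 = 138.35 mm
Seasonal total = 428.78 mm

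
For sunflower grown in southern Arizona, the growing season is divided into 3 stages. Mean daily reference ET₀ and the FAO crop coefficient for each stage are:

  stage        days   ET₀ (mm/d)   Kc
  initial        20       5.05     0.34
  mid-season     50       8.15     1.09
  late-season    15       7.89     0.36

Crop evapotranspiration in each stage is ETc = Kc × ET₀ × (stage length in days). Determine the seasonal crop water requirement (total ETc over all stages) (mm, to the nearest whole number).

521 mm

initial: 0.34 × 5.05 × 20 = 34.34 mm
mid-season: 1.09 × 8.15 × 50 = 444.18 mm
late-season: 0.36 × 7.89 × 15 = 42.61 mm
Seasonal total = 521.13 mm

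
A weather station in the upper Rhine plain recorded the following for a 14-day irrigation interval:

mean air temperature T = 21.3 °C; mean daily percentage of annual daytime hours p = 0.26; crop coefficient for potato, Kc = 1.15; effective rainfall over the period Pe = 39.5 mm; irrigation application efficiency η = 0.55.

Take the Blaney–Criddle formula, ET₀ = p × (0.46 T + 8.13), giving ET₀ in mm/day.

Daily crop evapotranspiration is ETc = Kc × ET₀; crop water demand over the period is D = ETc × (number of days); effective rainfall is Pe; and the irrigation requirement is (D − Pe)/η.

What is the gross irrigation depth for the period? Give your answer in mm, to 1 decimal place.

ET₀ = 0.26 × (0.46 × 21.3 + 8.13) = 0.26 × 17.928 = 4.6613 mm/d
ETc = Kc × ET₀ = 1.15 × 4.6613 = 5.3605 mm/d
Crop demand D = ETc × 14 d = 5.3605 × 14 = 75.047 mm
D − Pe = 75.047 − 39.5 = 35.547 mm
Gross irrigation = 35.547 / 0.55 = 64.631 mm

64.6 mm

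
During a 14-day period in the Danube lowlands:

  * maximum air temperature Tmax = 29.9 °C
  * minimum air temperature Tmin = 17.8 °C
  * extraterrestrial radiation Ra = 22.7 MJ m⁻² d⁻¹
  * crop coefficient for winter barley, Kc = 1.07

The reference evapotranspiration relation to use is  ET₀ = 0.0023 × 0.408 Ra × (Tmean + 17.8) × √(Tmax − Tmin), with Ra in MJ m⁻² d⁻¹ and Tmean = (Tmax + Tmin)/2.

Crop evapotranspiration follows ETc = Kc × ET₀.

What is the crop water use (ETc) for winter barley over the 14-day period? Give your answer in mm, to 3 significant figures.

46.2 mm

Tmean = (29.9 + 17.8)/2 = 23.85 °C
0.408 Ra = 0.408 × 22.7 = 9.2616 mm/d equivalent
ET₀ = 0.0023 × 9.2616 × (23.85 + 17.8) × √12.1 = 0.0023 × 9.2616 × 41.65 × 3.4785 = 3.0862 mm/d
ETc = Kc × ET₀ = 1.07 × 3.0862 = 3.3022 mm/d
Over 14 days: 3.3022 × 14 = 46.231 mm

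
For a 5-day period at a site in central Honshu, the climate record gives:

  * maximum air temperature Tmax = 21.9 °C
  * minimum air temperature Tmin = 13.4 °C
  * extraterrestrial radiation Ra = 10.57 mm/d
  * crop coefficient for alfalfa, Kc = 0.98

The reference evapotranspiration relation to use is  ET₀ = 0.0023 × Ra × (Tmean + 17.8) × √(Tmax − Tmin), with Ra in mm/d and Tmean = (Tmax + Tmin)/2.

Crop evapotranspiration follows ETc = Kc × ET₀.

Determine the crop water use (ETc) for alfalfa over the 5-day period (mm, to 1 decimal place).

12.3 mm

Tmean = (21.9 + 13.4)/2 = 17.65 °C
ET₀ = 0.0023 × 10.57 × (17.65 + 17.8) × √8.5 = 0.0023 × 10.57 × 35.45 × 2.9155 = 2.5127 mm/d
ETc = Kc × ET₀ = 0.98 × 2.5127 = 2.4624 mm/d
Over 5 days: 2.4624 × 5 = 12.312 mm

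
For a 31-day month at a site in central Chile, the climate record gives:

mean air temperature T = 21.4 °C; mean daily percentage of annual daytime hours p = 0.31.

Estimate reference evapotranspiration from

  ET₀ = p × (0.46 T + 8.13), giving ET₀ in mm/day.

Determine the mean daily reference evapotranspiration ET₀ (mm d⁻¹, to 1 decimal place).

ET₀ = 0.31 × (0.46 × 21.4 + 8.13) = 0.31 × 17.974 = 5.5719 mm/d

5.6 mm d⁻¹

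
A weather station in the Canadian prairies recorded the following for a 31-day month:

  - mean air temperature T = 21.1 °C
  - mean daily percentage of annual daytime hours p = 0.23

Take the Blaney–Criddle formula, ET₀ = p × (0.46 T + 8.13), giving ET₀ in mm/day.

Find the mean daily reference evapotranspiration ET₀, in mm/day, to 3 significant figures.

4.10 mm/day

ET₀ = 0.23 × (0.46 × 21.1 + 8.13) = 0.23 × 17.836 = 4.1023 mm/d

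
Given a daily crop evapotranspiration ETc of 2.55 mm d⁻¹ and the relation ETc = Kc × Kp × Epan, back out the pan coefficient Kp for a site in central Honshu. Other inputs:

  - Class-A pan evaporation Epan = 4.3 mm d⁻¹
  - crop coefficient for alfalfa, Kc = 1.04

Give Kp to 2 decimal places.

ETc = Kc × Kp × Epan  ⇒  Kp = ETc / (Kc × Epan)
Kp = 2.55 / (1.04 × 4.3) = 2.55 / 4.472 = 0.5702

0.57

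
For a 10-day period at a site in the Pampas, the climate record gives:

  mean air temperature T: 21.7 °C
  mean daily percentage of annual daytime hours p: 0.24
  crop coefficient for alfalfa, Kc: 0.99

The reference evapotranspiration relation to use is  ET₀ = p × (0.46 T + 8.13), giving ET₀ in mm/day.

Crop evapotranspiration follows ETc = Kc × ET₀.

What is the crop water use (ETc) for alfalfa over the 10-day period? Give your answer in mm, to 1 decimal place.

ET₀ = 0.24 × (0.46 × 21.7 + 8.13) = 0.24 × 18.112 = 4.3469 mm/d
ETc = Kc × ET₀ = 0.99 × 4.3469 = 4.3034 mm/d
Over 10 days: 4.3034 × 10 = 43.034 mm

43.0 mm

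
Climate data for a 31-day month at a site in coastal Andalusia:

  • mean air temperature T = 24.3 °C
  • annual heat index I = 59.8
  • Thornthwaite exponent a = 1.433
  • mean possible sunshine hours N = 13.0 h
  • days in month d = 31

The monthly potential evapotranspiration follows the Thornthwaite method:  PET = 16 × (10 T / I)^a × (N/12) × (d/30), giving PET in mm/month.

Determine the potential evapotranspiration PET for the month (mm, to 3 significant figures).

134 mm

10T/I = 10 × 24.3 / 59.8 = 4.0635
(10T/I)^a = 4.0635^1.433 = 7.4568
Uncorrected PET = 16 × 7.4568 = 119.309 mm
Correction = (N/12)(d/30) = (13.0/12)(31/30) = 1.1194
PET = 119.309 × 1.1194 = 133.554 mm/month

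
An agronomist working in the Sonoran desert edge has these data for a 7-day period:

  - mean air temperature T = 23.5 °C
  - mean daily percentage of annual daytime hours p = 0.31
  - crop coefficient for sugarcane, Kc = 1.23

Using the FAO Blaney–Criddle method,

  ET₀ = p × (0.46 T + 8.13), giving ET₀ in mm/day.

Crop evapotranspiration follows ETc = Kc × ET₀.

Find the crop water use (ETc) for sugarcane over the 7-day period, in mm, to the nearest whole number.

51 mm

ET₀ = 0.31 × (0.46 × 23.5 + 8.13) = 0.31 × 18.940 = 5.8714 mm/d
ETc = Kc × ET₀ = 1.23 × 5.8714 = 7.2218 mm/d
Over 7 days: 7.2218 × 7 = 50.553 mm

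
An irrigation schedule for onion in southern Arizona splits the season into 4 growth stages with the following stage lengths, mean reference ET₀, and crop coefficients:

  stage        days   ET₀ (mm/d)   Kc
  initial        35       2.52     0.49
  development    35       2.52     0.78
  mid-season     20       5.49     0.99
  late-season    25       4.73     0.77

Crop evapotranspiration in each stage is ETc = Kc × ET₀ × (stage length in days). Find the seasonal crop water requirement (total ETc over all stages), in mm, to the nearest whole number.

312 mm

initial: 0.49 × 2.52 × 35 = 43.22 mm
development: 0.78 × 2.52 × 35 = 68.80 mm
mid-season: 0.99 × 5.49 × 20 = 108.70 mm
late-season: 0.77 × 4.73 × 25 = 91.05 mm
Seasonal total = 311.77 mm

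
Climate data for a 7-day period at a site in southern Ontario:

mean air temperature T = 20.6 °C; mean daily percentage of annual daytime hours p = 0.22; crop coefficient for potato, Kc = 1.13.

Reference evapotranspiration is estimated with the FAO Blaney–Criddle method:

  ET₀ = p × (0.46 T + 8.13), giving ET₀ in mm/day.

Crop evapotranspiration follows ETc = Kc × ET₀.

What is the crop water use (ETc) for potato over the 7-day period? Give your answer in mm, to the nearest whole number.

31 mm

ET₀ = 0.22 × (0.46 × 20.6 + 8.13) = 0.22 × 17.606 = 3.8733 mm/d
ETc = Kc × ET₀ = 1.13 × 3.8733 = 4.3768 mm/d
Over 7 days: 4.3768 × 7 = 30.638 mm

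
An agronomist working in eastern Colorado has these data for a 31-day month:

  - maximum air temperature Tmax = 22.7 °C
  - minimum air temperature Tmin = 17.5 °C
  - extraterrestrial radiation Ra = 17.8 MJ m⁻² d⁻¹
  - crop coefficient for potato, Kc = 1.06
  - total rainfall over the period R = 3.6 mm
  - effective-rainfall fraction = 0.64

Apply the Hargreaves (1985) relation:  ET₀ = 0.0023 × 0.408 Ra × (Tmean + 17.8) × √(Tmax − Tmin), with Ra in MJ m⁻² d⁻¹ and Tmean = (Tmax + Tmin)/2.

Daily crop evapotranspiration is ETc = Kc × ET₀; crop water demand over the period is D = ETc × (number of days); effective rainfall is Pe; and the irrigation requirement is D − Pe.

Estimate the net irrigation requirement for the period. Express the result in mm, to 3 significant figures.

Tmean = (22.7 + 17.5)/2 = 20.10 °C
0.408 Ra = 0.408 × 17.8 = 7.2624 mm/d equivalent
ET₀ = 0.0023 × 7.2624 × (20.10 + 17.8) × √5.2 = 0.0023 × 7.2624 × 37.90 × 2.2804 = 1.4436 mm/d
ETc = Kc × ET₀ = 1.06 × 1.4436 = 1.5302 mm/d
Crop demand D = ETc × 31 d = 1.5302 × 31 = 47.436 mm
Pe = 0.64 × 3.6 = 2.304 mm
D − Pe = 47.436 − 2.304 = 45.132 mm

45.1 mm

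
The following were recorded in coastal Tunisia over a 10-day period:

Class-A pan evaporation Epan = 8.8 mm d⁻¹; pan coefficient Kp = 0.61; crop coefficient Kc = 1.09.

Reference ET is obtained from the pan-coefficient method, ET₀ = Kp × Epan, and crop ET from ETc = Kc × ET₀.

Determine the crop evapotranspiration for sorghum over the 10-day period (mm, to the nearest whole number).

ET₀ = 0.61 × 8.8 = 5.3680 mm/d
ETc = Kc × ET₀ = 1.09 × 5.3680 = 5.8511 mm/d
Over 10 days: 5.8511 × 10 = 58.511 mm

59 mm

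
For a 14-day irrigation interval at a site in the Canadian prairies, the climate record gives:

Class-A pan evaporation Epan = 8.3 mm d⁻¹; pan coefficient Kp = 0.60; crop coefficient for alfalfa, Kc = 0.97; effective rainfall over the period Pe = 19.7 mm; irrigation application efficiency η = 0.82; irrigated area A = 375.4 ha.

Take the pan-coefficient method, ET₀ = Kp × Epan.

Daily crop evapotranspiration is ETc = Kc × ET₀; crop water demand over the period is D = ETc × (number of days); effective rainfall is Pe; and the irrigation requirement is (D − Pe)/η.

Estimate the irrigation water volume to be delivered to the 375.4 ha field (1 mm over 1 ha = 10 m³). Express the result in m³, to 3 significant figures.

ET₀ = 0.60 × 8.3 = 4.9800 mm/d
ETc = Kc × ET₀ = 0.97 × 4.9800 = 4.8306 mm/d
Crop demand D = ETc × 14 d = 4.8306 × 14 = 67.628 mm
D − Pe = 67.628 − 19.7 = 47.928 mm
Gross irrigation = 47.928 / 0.82 = 58.449 mm
Volume = 58.449 mm × 375.4 ha × 10 = 219417.5 m³

219000 m³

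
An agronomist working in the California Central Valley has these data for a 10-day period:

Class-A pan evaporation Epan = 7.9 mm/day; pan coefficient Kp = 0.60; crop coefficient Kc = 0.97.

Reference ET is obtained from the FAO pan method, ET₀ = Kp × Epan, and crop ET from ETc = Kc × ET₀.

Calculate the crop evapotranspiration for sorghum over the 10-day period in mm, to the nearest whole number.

46 mm

ET₀ = 0.60 × 7.9 = 4.7400 mm/d
ETc = Kc × ET₀ = 0.97 × 4.7400 = 4.5978 mm/d
Over 10 days: 4.5978 × 10 = 45.978 mm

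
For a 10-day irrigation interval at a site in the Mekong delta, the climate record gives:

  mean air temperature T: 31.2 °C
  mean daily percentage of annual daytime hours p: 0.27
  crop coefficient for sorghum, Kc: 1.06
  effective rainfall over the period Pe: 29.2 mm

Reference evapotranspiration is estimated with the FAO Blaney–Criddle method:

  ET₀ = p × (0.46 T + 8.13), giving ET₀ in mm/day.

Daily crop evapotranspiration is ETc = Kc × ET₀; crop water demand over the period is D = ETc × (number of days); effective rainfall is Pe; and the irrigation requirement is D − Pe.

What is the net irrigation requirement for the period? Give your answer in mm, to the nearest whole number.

ET₀ = 0.27 × (0.46 × 31.2 + 8.13) = 0.27 × 22.482 = 6.0701 mm/d
ETc = Kc × ET₀ = 1.06 × 6.0701 = 6.4343 mm/d
Crop demand D = ETc × 10 d = 6.4343 × 10 = 64.343 mm
D − Pe = 64.343 − 29.2 = 35.143 mm

35 mm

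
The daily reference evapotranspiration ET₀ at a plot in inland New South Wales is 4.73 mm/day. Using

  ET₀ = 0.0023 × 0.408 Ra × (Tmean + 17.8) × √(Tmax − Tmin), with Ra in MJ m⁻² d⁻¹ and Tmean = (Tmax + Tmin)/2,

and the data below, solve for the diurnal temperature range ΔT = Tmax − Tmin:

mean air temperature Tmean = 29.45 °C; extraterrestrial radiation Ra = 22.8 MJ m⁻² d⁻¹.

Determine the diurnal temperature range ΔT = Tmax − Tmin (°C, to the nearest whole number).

22 °C

√ΔT = ET₀ / [0.0023 × 0.408 × Ra × (Tmean+17.8)] = 4.73 / (0.0023 × 9.3024 × 47.25) = 4.6788
ΔT = 4.6788² = 21.891 °C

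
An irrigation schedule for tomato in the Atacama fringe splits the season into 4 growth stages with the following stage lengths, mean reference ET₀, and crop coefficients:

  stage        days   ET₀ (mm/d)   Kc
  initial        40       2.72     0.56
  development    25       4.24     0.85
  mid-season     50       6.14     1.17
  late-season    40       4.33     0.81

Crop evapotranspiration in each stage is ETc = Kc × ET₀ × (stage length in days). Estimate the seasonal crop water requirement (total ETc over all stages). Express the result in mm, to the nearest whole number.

initial: 0.56 × 2.72 × 40 = 60.93 mm
development: 0.85 × 4.24 × 25 = 90.10 mm
mid-season: 1.17 × 6.14 × 50 = 359.19 mm
late-season: 0.81 × 4.33 × 40 = 140.29 mm
Seasonal total = 650.51 mm

651 mm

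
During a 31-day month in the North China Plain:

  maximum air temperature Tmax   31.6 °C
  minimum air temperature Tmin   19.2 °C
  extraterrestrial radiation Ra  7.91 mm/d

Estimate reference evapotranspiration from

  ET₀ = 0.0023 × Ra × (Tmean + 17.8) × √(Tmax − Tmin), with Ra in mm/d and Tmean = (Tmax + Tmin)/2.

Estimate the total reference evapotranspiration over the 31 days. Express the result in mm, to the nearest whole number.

Tmean = (31.6 + 19.2)/2 = 25.40 °C
ET₀ = 0.0023 × 7.91 × (25.40 + 17.8) × √12.4 = 0.0023 × 7.91 × 43.20 × 3.5214 = 2.7676 mm/d
Over 31 days: 2.7676 × 31 = 85.796 mm

86 mm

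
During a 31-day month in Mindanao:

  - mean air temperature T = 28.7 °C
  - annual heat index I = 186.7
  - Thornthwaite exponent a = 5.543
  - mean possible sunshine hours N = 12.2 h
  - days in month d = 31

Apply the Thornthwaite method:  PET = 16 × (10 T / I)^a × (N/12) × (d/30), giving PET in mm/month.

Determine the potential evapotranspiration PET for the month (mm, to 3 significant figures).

182 mm

10T/I = 10 × 28.7 / 186.7 = 1.5372
(10T/I)^a = 1.5372^5.543 = 10.8404
Uncorrected PET = 16 × 10.8404 = 173.446 mm
Correction = (N/12)(d/30) = (12.2/12)(31/30) = 1.0506
PET = 173.446 × 1.0506 = 182.222 mm/month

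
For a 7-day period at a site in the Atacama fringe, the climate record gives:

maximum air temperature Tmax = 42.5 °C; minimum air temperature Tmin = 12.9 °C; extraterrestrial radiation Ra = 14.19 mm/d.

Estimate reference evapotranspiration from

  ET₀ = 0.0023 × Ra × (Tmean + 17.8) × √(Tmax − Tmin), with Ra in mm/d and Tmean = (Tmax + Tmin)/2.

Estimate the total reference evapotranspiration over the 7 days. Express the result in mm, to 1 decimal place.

56.6 mm

Tmean = (42.5 + 12.9)/2 = 27.70 °C
ET₀ = 0.0023 × 14.19 × (27.70 + 17.8) × √29.6 = 0.0023 × 14.19 × 45.50 × 5.4406 = 8.0792 mm/d
Over 7 days: 8.0792 × 7 = 56.554 mm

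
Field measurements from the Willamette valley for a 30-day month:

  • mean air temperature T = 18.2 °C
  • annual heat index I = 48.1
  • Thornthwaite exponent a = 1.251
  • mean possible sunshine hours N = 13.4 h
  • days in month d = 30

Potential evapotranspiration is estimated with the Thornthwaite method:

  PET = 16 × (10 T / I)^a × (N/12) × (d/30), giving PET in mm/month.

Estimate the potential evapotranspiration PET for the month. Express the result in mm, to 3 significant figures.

10T/I = 10 × 18.2 / 48.1 = 3.7838
(10T/I)^a = 3.7838^1.251 = 5.2843
Uncorrected PET = 16 × 5.2843 = 84.549 mm
Correction = (N/12)(d/30) = (13.4/12)(30/30) = 1.1167
PET = 84.549 × 1.1167 = 94.416 mm/month

94.4 mm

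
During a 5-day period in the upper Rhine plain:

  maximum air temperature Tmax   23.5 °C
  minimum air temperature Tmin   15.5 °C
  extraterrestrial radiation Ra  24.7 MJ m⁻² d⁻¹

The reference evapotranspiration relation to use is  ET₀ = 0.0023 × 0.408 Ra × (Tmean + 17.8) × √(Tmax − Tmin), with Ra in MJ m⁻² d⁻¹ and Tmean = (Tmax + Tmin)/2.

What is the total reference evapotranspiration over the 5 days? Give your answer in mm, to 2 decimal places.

12.23 mm

Tmean = (23.5 + 15.5)/2 = 19.50 °C
0.408 Ra = 0.408 × 24.7 = 10.0776 mm/d equivalent
ET₀ = 0.0023 × 10.0776 × (19.50 + 17.8) × √8.0 = 0.0023 × 10.0776 × 37.30 × 2.8284 = 2.4453 mm/d
Over 5 days: 2.4453 × 5 = 12.227 mm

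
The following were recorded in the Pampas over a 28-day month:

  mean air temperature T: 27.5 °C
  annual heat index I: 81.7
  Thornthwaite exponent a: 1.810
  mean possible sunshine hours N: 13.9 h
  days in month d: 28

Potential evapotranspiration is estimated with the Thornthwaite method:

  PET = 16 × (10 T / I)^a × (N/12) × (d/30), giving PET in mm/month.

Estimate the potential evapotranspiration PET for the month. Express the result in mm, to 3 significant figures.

10T/I = 10 × 27.5 / 81.7 = 3.3660
(10T/I)^a = 3.3660^1.810 = 8.9966
Uncorrected PET = 16 × 8.9966 = 143.946 mm
Correction = (N/12)(d/30) = (13.9/12)(28/30) = 1.0811
PET = 143.946 × 1.0811 = 155.620 mm/month

156 mm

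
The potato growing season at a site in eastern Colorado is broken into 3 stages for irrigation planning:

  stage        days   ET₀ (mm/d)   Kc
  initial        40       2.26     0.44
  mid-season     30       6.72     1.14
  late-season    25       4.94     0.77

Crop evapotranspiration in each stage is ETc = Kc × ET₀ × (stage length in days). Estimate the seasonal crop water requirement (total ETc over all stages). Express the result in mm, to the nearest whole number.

365 mm

initial: 0.44 × 2.26 × 40 = 39.78 mm
mid-season: 1.14 × 6.72 × 30 = 229.82 mm
late-season: 0.77 × 4.94 × 25 = 95.10 mm
Seasonal total = 364.70 mm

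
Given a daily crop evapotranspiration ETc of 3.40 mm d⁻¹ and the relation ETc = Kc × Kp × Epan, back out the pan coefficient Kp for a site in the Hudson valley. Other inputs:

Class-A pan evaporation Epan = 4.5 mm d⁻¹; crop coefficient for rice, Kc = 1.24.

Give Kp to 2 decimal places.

0.61

ETc = Kc × Kp × Epan  ⇒  Kp = ETc / (Kc × Epan)
Kp = 3.40 / (1.24 × 4.5) = 3.40 / 5.580 = 0.6093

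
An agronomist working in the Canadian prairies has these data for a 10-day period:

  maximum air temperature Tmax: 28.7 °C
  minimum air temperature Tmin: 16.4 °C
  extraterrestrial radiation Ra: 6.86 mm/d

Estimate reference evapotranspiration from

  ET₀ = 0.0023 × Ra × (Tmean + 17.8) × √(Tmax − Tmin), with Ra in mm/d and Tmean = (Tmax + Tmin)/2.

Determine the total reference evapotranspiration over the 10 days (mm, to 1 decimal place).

22.3 mm

Tmean = (28.7 + 16.4)/2 = 22.55 °C
ET₀ = 0.0023 × 6.86 × (22.55 + 17.8) × √12.3 = 0.0023 × 6.86 × 40.35 × 3.5071 = 2.2328 mm/d
Over 10 days: 2.2328 × 10 = 22.328 mm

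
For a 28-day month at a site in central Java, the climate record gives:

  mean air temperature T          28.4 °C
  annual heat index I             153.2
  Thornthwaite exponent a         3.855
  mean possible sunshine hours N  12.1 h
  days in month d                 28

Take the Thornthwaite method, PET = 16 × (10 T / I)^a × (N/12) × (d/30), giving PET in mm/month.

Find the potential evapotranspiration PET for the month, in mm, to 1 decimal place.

162.6 mm

10T/I = 10 × 28.4 / 153.2 = 1.8538
(10T/I)^a = 1.8538^3.855 = 10.7990
Uncorrected PET = 16 × 10.7990 = 172.784 mm
Correction = (N/12)(d/30) = (12.1/12)(28/30) = 0.9411
PET = 172.784 × 0.9411 = 162.607 mm/month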